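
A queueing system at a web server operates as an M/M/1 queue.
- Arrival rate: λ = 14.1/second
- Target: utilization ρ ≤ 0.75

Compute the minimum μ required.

ρ = λ/μ, so μ = λ/ρ
μ ≥ 14.1/0.75 = 18.8000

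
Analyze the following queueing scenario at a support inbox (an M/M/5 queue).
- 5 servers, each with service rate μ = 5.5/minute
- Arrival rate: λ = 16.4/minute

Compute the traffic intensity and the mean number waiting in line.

Traffic intensity: ρ = λ/(cμ) = 16.4/(5×5.5) = 0.5964
Since ρ = 0.5964 < 1, system is stable.
Offered load a = λ/μ = cρ = 16.4/5.5 = 2.9818
P₀ = [ Σₙ₌₀^4 aⁿ/n! + a^5/(5!(1-ρ)) ]⁻¹
Σ = a^0/0! + a^1/1! + a^2/2! + a^3/3! + a^4/4! = 1.0000 + 2.9818 + 4.4456 + 4.4187 + 3.2939 = 16.1400
a^5/(5!(1-ρ)) = 235.7251/(120 × 0.40364) = 4.8667
P₀ = 1/(16.1400 + 4.8667) = 0.04760
Lq = P₀·a^5·ρ / (5!(1-ρ)²) = 0.04760 × 235.7251 × 0.5964 / (120 × 0.1629) = 0.3423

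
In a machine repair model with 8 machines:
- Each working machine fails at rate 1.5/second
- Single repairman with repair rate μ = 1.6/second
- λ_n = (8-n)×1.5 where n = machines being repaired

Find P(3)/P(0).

P(3)/P(0) = ∏_{i=0}^{3-1} λ_i/μ_{i+1}
= (8-0)×1.5/1.6 × (8-1)×1.5/1.6 × (8-2)×1.5/1.6
= 276.8555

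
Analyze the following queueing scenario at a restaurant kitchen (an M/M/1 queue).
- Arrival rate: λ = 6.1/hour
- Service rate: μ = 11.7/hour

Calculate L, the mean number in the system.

ρ = λ/μ = 6.1/11.7 = 0.5214
For M/M/1: L = λ/(μ-λ)
L = 6.1/(11.7-6.1) = 6.1/5.60
L = 1.0893 orders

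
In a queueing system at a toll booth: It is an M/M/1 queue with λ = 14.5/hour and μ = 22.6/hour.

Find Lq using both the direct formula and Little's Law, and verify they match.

Method 1 (direct): Lq = λ²/(μ(μ-λ)) = 210.25/(22.6 × 8.10) = 1.1485

Method 2 (Little's Law):
W = 1/(μ-λ) = 1/8.10 = 0.12346
Wq = W - 1/μ = 0.12346 - 0.044248 = 0.07921
Lq = λWq = 14.5 × 0.07921 = 1.1485 ✔ (matches Method 1)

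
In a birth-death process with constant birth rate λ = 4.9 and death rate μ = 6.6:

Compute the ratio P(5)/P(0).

For constant rates: P(n)/P(0) = (λ/μ)^n
P(5)/P(0) = (4.9/6.6)^5 = 0.74242^5 = 0.2256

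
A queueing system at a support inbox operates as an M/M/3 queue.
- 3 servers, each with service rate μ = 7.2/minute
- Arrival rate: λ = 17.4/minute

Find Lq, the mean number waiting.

Traffic intensity: ρ = λ/(cμ) = 17.4/(3×7.2) = 0.8056
Since ρ = 0.8056 < 1, system is stable.
Offered load a = λ/μ = cρ = 17.4/7.2 = 2.4167
P₀ = [ Σₙ₌₀^2 aⁿ/n! + a^3/(3!(1-ρ)) ]⁻¹
Σ = a^0/0! + a^1/1! + a^2/2! = 1.0000 + 2.4167 + 2.9201 = 6.3368
a^3/(3!(1-ρ)) = 14.1140/(6 × 0.194444) = 12.0977
P₀ = 1/(6.3368 + 12.0977) = 0.05425
Lq = P₀·a^3·ρ / (3!(1-ρ)²) = 0.054246 × 14.1140 × 0.80556 / (6 × 0.037809) = 2.7188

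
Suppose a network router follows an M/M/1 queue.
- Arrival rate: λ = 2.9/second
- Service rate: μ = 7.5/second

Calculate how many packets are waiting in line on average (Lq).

ρ = λ/μ = 2.9/7.5 = 0.3867
For M/M/1: Lq = λ²/(μ(μ-λ))
Lq = 8.41/(7.5 × 4.60)
Lq = 0.2438 packets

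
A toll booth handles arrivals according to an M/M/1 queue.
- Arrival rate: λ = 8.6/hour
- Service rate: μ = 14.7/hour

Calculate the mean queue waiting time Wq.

First, compute utilization: ρ = λ/μ = 8.6/14.7 = 0.5850
For M/M/1: Wq = λ/(μ(μ-λ))
Wq = 8.6/(14.7 × (14.7-8.6))
Wq = 8.6/(14.7 × 6.10)
Wq = 0.09591 hours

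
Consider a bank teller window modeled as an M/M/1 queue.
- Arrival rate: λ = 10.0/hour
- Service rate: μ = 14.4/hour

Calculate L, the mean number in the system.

ρ = λ/μ = 10.0/14.4 = 0.6944
For M/M/1: L = λ/(μ-λ)
L = 10.0/(14.4-10.0) = 10.0/4.40
L = 2.2727 transactions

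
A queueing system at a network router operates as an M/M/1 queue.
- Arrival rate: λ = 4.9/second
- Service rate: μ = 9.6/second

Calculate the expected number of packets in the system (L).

ρ = λ/μ = 4.9/9.6 = 0.5104
For M/M/1: L = λ/(μ-λ)
L = 4.9/(9.6-4.9) = 4.9/4.70
L = 1.0426 packets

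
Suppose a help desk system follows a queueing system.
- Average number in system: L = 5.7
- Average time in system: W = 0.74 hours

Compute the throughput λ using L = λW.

Little's Law: L = λW, so λ = L/W
λ = 5.7/0.74 = 7.7027 tickets/hour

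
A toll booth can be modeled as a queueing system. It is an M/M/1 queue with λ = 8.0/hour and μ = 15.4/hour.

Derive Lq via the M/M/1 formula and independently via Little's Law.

Method 1 (direct): Lq = λ²/(μ(μ-λ)) = 64.00/(15.4 × 7.40) = 0.5616

Method 2 (Little's Law):
W = 1/(μ-λ) = 1/7.40 = 0.135135
Wq = W - 1/μ = 0.135135 - 0.0649351 = 0.07020
Lq = λWq = 8.0 × 0.07020 = 0.5616 ✔ (matches Method 1)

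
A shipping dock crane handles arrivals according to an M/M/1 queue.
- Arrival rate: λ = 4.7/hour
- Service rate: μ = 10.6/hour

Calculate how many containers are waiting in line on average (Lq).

ρ = λ/μ = 4.7/10.6 = 0.4434
For M/M/1: Lq = λ²/(μ(μ-λ))
Lq = 22.09/(10.6 × 5.90)
Lq = 0.3532 containers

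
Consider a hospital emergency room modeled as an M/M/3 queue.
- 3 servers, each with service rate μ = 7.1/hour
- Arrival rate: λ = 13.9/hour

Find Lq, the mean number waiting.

Traffic intensity: ρ = λ/(cμ) = 13.9/(3×7.1) = 0.6526
Since ρ = 0.6526 < 1, system is stable.
Offered load a = λ/μ = cρ = 13.9/7.1 = 1.9577
P₀ = [ Σₙ₌₀^2 aⁿ/n! + a^3/(3!(1-ρ)) ]⁻¹
Σ = a^0/0! + a^1/1! + a^2/2! = 1.0000 + 1.9577 + 1.9164 = 4.8741
a^3/(3!(1-ρ)) = 7.5036/(6 × 0.34742) = 3.5997
P₀ = 1/(4.8741 + 3.5997) = 0.1180
Lq = P₀·a^3·ρ / (3!(1-ρ)²) = 0.1180 × 7.5036 × 0.6526 / (6 × 0.1207) = 0.7979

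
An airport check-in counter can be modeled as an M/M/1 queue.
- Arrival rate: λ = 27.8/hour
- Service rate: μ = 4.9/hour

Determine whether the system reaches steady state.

Stability requires ρ = λ/(cμ) < 1
ρ = 27.8/(1 × 4.9) = 27.8/4.90 = 5.6735
Since 5.6735 ≥ 1, the system is UNSTABLE.
Queue grows without bound. Need μ > λ = 27.8.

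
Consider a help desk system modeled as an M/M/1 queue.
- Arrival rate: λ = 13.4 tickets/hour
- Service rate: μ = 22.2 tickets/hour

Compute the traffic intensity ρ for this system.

Server utilization: ρ = λ/μ
ρ = 13.4/22.2 = 0.6036
The server is busy 60.36% of the time.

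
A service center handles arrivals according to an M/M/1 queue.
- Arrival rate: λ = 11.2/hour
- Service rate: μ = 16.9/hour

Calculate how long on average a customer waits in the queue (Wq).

First, compute utilization: ρ = λ/μ = 11.2/16.9 = 0.6627
For M/M/1: Wq = λ/(μ(μ-λ))
Wq = 11.2/(16.9 × (16.9-11.2))
Wq = 11.2/(16.9 × 5.70)
Wq = 0.1163 hours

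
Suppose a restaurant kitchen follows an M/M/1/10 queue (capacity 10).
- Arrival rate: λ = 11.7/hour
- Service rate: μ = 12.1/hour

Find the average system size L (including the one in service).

ρ = λ/μ = 11.7/12.1 = 0.96694
P₀ = (1-ρ)/(1-ρ^(K+1)) = (1-0.96694)/(1-0.96694^11) = 0.033060/0.30913 = 0.1069
P_K = P₀×ρ^K = 0.10694 × 0.96694^10 = 0.10694 × 0.71449 = 0.07641
L = ρ[1 - (K+1)ρ^K + Kρ^(K+1)] / [(1-ρ)(1-ρ^(K+1))]
L = 0.96694 × (1 - 11×0.7144885 + 10×0.6908675) / ((1 - 0.96694) × (1 - 0.6908675)) = 4.6646 orders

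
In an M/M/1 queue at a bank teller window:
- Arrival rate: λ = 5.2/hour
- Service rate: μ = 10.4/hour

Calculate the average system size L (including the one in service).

ρ = λ/μ = 5.2/10.4 = 0.5000
For M/M/1: L = λ/(μ-λ)
L = 5.2/(10.4-5.2) = 5.2/5.20
L = 1.0000 transactions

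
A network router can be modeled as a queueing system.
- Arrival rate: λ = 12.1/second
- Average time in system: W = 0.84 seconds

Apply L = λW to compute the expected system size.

Little's Law: L = λW
L = 12.1 × 0.84 = 10.1640 packets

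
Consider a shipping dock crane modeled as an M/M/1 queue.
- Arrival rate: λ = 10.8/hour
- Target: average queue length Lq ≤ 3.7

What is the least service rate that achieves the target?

For M/M/1: Lq = λ²/(μ(μ-λ))
Need Lq ≤ 3.7, i.e. μ(μ-λ) ≥ λ²/3.7
μ² - 10.8μ - 116.64/3.7 ≥ 0  →  μ² - 10.8μ - 31.52432 ≥ 0
Quadratic formula (positive root): μ = [λ + √(λ² + 4×31.52432)]/2
Discriminant: 116.64 + 4×31.52432 = 242.7373, √242.7373 = 15.5800
μ ≥ (10.8 + 15.5800)/2 = 13.1900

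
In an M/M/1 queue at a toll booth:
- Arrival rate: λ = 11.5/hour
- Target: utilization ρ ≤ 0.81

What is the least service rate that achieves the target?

ρ = λ/μ, so μ = λ/ρ
μ ≥ 11.5/0.81 = 14.1975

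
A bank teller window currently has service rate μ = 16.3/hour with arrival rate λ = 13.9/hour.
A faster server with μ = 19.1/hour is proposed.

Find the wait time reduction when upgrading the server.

System 1: ρ₁ = 13.9/16.3 = 0.8528, W₁ = 1/(16.3-13.9) = 0.4167
System 2: ρ₂ = 13.9/19.1 = 0.7277, W₂ = 1/(19.1-13.9) = 0.1923
Improvement: (W₁-W₂)/W₁ = (0.4167-0.1923)/0.4167 = 53.85%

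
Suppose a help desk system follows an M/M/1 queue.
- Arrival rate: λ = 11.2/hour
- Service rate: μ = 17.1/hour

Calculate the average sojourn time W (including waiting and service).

First, compute utilization: ρ = λ/μ = 11.2/17.1 = 0.6550
For M/M/1: W = 1/(μ-λ)
W = 1/(17.1-11.2) = 1/5.90
W = 0.1695 hours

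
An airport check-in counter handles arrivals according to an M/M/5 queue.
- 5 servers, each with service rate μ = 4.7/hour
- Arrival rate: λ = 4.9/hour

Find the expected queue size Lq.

Traffic intensity: ρ = λ/(cμ) = 4.9/(5×4.7) = 0.2085
Since ρ = 0.2085 < 1, system is stable.
Offered load a = λ/μ = cρ = 4.9/4.7 = 1.0426
P₀ = [ Σₙ₌₀^4 aⁿ/n! + a^5/(5!(1-ρ)) ]⁻¹
Σ = a^0/0! + a^1/1! + a^2/2! + a^3/3! + a^4/4! = 1.0000 + 1.0426 + 0.54346 + 0.18886 + 0.049225 = 2.8241
a^5/(5!(1-ρ)) = 1.2317/(120 × 0.7915) = 0.01297
P₀ = 1/(2.8241 + 0.01297) = 0.3525
Lq = P₀·a^5·ρ / (5!(1-ρ)²) = 0.3525 × 1.2317 × 0.2085 / (120 × 0.6265) = 0.001204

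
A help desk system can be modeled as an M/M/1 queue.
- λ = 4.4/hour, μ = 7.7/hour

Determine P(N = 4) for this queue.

ρ = λ/μ = 4.4/7.7 = 0.57143
P(n) = (1-ρ)ρⁿ
P(4) = (1-0.57143) × 0.57143^4
P(4) = 0.428570 × 0.106623
P(4) = 0.04570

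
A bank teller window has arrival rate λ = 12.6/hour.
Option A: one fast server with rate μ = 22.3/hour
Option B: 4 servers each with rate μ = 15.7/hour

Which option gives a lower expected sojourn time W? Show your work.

Option A: single server μ = 22.3 (M/M/1)
  ρ_A = 12.6/22.3 = 0.5650
  W_A = 1/(μ-λ) = 1/(22.3-12.6) = 1/9.70 = 0.1031

Option B: 4 servers μ = 15.7 (M/M/4)
  ρ_B = λ/(cμ) = 12.6/(4×15.7) = 0.2006
  Offered load a = λ/μ = cρ = 12.6/15.7 = 0.8025
  P₀ = [ Σₙ₌₀^3 aⁿ/n! + a^4/(4!(1-ρ)) ]⁻¹
  Σ = a^0/0! + a^1/1! + a^2/2! + a^3/3! = 1.0000 + 0.8025 + 0.3220 + 0.08615 = 2.2107
  a^4/(4!(1-ρ)) = 0.4148/(24 × 0.7994) = 0.02162
  P₀ = 1/(2.2107 + 0.02162) = 0.4480
  Lq = P₀·a^4·ρ / (4!(1-ρ)²) = 0.4480 × 0.4148 × 0.2006 / (24 × 0.6390) = 0.002431
  Wq_B = Lq/λ = 0.0024313/12.6 = 0.00019296
  W_B = Wq_B + 1/μ = 0.00019296 + 0.063694 = 0.06389

Since W_B = 0.06389 < W_A = 0.1031, Option B (multiple servers) has the shorter time in system.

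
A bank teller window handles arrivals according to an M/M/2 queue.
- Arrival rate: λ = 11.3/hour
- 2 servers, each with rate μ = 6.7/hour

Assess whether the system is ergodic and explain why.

Stability requires ρ = λ/(cμ) < 1
ρ = 11.3/(2 × 6.7) = 11.3/13.40 = 0.8433
Since 0.8433 < 1, the system is STABLE.
The servers are busy 84.33% of the time.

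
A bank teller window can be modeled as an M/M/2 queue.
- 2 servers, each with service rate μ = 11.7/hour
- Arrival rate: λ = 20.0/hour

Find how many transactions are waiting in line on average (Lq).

Traffic intensity: ρ = λ/(cμ) = 20.0/(2×11.7) = 0.8547
Since ρ = 0.8547 < 1, system is stable.
Offered load a = λ/μ = cρ = 20.0/11.7 = 1.7094
P₀ = [ Σₙ₌₀^1 aⁿ/n! + a^2/(2!(1-ρ)) ]⁻¹
Σ = a^0/0! + a^1/1! = 1.0000 + 1.7094 = 2.7094
a^2/(2!(1-ρ)) = 2.92205/(2 × 0.145299) = 10.0553
P₀ = 1/(2.7094 + 10.0553) = 0.07834
Lq = P₀·a^2·ρ / (2!(1-ρ)²) = 0.078341 × 2.9221 × 0.85470 / (2 × 0.021112) = 4.6338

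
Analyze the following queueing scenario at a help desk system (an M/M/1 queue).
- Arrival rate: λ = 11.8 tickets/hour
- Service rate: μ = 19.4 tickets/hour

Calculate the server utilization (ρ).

Server utilization: ρ = λ/μ
ρ = 11.8/19.4 = 0.6082
The server is busy 60.82% of the time.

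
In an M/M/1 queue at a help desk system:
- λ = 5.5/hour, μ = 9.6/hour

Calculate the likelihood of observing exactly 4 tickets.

ρ = λ/μ = 5.5/9.6 = 0.5729
P(n) = (1-ρ)ρⁿ
P(4) = (1-0.5729) × 0.5729^4
P(4) = 0.42710 × 0.10772
P(4) = 0.04601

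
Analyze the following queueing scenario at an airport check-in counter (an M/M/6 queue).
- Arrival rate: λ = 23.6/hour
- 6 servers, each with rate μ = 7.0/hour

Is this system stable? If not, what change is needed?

Stability requires ρ = λ/(cμ) < 1
ρ = 23.6/(6 × 7.0) = 23.6/42.00 = 0.5619
Since 0.5619 < 1, the system is STABLE.
The servers are busy 56.19% of the time.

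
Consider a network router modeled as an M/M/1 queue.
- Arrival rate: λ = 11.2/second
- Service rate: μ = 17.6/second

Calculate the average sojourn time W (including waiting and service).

First, compute utilization: ρ = λ/μ = 11.2/17.6 = 0.6364
For M/M/1: W = 1/(μ-λ)
W = 1/(17.6-11.2) = 1/6.40
W = 0.1562 seconds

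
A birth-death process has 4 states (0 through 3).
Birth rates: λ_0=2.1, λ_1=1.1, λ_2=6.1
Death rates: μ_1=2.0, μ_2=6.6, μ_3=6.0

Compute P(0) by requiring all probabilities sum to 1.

Ratios P(n)/P(0) = (λ₀···λₙ₋₁)/(μ₁···μₙ):
P(1)/P(0) = (2.1)/(2.0) = 1.0500
P(2)/P(0) = (2.1×1.1)/(2.0×6.6) = 0.1750
P(3)/P(0) = (2.1×1.1×6.1)/(2.0×6.6×6.0) = 0.1779

Normalization: ∑ P(n) = 1
P(0) × (1.0000 + 1.0500 + 0.1750 + 0.1779) = 1
P(0) × 2.4029 = 1
P(0) = 1/2.4029 = 0.4162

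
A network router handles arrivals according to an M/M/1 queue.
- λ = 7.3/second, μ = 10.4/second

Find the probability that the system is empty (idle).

ρ = λ/μ = 7.3/10.4 = 0.7019
P(0) = 1 - ρ = 1 - 0.7019 = 0.2981
The server is idle 29.81% of the time.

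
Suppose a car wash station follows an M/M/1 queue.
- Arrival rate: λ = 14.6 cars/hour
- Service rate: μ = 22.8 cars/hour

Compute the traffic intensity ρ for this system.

Server utilization: ρ = λ/μ
ρ = 14.6/22.8 = 0.6404
The server is busy 64.04% of the time.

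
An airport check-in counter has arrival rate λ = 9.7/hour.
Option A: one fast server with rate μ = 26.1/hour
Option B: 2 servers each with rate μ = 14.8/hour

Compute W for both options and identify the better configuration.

Option A: single server μ = 26.1 (M/M/1)
  ρ_A = 9.7/26.1 = 0.3716
  W_A = 1/(μ-λ) = 1/(26.1-9.7) = 1/16.40 = 0.06098

Option B: 2 servers μ = 14.8 (M/M/2)
  ρ_B = λ/(cμ) = 9.7/(2×14.8) = 0.3277
  Offered load a = λ/μ = cρ = 9.7/14.8 = 0.6554
  P₀ = [ Σₙ₌₀^1 aⁿ/n! + a^2/(2!(1-ρ)) ]⁻¹
  Σ = a^0/0! + a^1/1! = 1.0000 + 0.6554 = 1.6554
  a^2/(2!(1-ρ)) = 0.4296/(2 × 0.6723) = 0.3195
  P₀ = 1/(1.6554 + 0.3195) = 0.5064
  Lq = P₀·a^2·ρ / (2!(1-ρ)²) = 0.50636 × 0.42956 × 0.32770 / (2 × 0.45198) = 0.07885
  Wq_B = Lq/λ = 0.07885/9.7 = 0.008129
  W_B = Wq_B + 1/μ = 0.008129 + 0.06757 = 0.07570

Since W_A = 0.06098 < W_B = 0.07570, Option A (single fast server) has the shorter time in system.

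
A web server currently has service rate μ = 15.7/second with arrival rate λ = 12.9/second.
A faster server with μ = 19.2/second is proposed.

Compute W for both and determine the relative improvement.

System 1: ρ₁ = 12.9/15.7 = 0.8217, W₁ = 1/(15.7-12.9) = 0.3571
System 2: ρ₂ = 12.9/19.2 = 0.6719, W₂ = 1/(19.2-12.9) = 0.1587
Improvement: (W₁-W₂)/W₁ = (0.3571-0.1587)/0.3571 = 55.56%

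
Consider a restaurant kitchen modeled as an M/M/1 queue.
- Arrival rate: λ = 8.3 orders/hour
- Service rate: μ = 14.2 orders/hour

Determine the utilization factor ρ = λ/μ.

Server utilization: ρ = λ/μ
ρ = 8.3/14.2 = 0.5845
The server is busy 58.45% of the time.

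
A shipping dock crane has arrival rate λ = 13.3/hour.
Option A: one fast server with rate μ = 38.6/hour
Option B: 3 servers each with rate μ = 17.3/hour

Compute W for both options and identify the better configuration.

Option A: single server μ = 38.6 (M/M/1)
  ρ_A = 13.3/38.6 = 0.3446
  W_A = 1/(μ-λ) = 1/(38.6-13.3) = 1/25.30 = 0.03953

Option B: 3 servers μ = 17.3 (M/M/3)
  ρ_B = λ/(cμ) = 13.3/(3×17.3) = 0.2563
  Offered load a = λ/μ = cρ = 13.3/17.3 = 0.7688
  P₀ = [ Σₙ₌₀^2 aⁿ/n! + a^3/(3!(1-ρ)) ]⁻¹
  Σ = a^0/0! + a^1/1! + a^2/2! = 1.0000 + 0.7688 + 0.2955 = 2.0643
  a^3/(3!(1-ρ)) = 0.4544/(6 × 0.7437) = 0.1018
  P₀ = 1/(2.0643 + 0.1018) = 0.4617
  Lq = P₀·a^3·ρ / (3!(1-ρ)²) = 0.4617 × 0.4544 × 0.2563 / (6 × 0.5531) = 0.01620
  Wq_B = Lq/λ = 0.01620/13.3 = 0.001218
  W_B = Wq_B + 1/μ = 0.001218 + 0.05780 = 0.05902

Since W_A = 0.03953 < W_B = 0.05902, Option A (single fast server) has the shorter time in system.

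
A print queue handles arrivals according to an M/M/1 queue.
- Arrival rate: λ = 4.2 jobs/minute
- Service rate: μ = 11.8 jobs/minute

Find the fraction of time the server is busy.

Server utilization: ρ = λ/μ
ρ = 4.2/11.8 = 0.3559
The server is busy 35.59% of the time.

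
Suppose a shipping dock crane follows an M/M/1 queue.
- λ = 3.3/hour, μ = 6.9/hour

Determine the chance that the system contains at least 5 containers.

ρ = λ/μ = 3.3/6.9 = 0.47826
P(N ≥ n) = ρⁿ
P(N ≥ 5) = 0.47826^5
P(N ≥ 5) = 0.02502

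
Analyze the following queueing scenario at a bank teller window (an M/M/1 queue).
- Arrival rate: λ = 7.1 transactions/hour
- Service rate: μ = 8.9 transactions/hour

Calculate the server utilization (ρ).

Server utilization: ρ = λ/μ
ρ = 7.1/8.9 = 0.7978
The server is busy 79.78% of the time.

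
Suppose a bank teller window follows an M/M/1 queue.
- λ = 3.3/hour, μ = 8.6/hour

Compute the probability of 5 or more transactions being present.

ρ = λ/μ = 3.3/8.6 = 0.38372
P(N ≥ n) = ρⁿ
P(N ≥ 5) = 0.38372^5
P(N ≥ 5) = 0.008319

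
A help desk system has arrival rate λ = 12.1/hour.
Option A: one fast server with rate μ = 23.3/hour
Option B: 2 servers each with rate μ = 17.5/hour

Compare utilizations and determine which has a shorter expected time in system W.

Option A: single server μ = 23.3 (M/M/1)
  ρ_A = 12.1/23.3 = 0.5193
  W_A = 1/(μ-λ) = 1/(23.3-12.1) = 1/11.20 = 0.08929

Option B: 2 servers μ = 17.5 (M/M/2)
  ρ_B = λ/(cμ) = 12.1/(2×17.5) = 0.3457
  Offered load a = λ/μ = cρ = 12.1/17.5 = 0.6914
  P₀ = [ Σₙ₌₀^1 aⁿ/n! + a^2/(2!(1-ρ)) ]⁻¹
  Σ = a^0/0! + a^1/1! = 1.0000 + 0.6914 = 1.6914
  a^2/(2!(1-ρ)) = 0.47807/(2 × 0.65429) = 0.3653
  P₀ = 1/(1.6914 + 0.3653) = 0.4862
  Lq = P₀·a^2·ρ / (2!(1-ρ)²) = 0.4862 × 0.4781 × 0.3457 / (2 × 0.4281) = 0.09386
  Wq_B = Lq/λ = 0.09386/12.1 = 0.007757
  W_B = Wq_B + 1/μ = 0.007757 + 0.05714 = 0.06490

Since W_B = 0.06490 < W_A = 0.08929, Option B (multiple servers) has the shorter time in system.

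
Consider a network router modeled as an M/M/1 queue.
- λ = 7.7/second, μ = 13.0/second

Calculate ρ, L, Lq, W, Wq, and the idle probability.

Step 1: ρ = λ/μ = 7.7/13.0 = 0.5923
Step 2: L = λ/(μ-λ) = 7.7/5.30 = 1.4528
Step 3: Lq = λ²/(μ(μ-λ)) = 59.29/(13.0×5.30) = 0.8605
Step 4: W = 1/(μ-λ) = 1/5.30 = 0.18868
Step 5: Wq = λ/(μ(μ-λ)) = 7.7/(13.0×5.30) = 0.1118
Step 6: P(0) = 1-ρ = 0.4077
Verify: L = λW = 7.7×0.18868 = 1.4528 ✔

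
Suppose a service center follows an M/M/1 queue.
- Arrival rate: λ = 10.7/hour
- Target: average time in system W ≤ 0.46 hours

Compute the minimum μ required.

For M/M/1: W = 1/(μ-λ)
Need W ≤ 0.46, so 1/(μ-λ) ≤ 0.46
μ - λ ≥ 1/0.46 = 2.1739
μ ≥ 10.7 + 2.1739 = 12.8739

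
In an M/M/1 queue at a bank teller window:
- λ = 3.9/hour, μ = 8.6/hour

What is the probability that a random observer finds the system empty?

ρ = λ/μ = 3.9/8.6 = 0.4535
P(0) = 1 - ρ = 1 - 0.4535 = 0.5465
The server is idle 54.65% of the time.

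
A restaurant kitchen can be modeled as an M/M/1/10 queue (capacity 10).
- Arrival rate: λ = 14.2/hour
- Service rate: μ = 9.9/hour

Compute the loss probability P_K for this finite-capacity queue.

ρ = λ/μ = 14.2/9.9 = 1.434343
P₀ = (1-ρ)/(1-ρ^(K+1)) = (1-1.434343)/(1-1.434343^11) = -0.43434/-51.8668 = 0.008374
P_K = P₀×ρ^K = 0.0083742 × 1.434343^10 = 0.0083742 × 36.8579 = 0.3087
Blocking probability = 30.87%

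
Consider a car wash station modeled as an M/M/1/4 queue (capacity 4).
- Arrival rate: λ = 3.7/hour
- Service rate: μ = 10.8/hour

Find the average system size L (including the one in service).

ρ = λ/μ = 3.7/10.8 = 0.34259
P₀ = (1-ρ)/(1-ρ^(K+1)) = (1-0.34259)/(1-0.34259^5) = 0.6574/0.9953 = 0.6605
P_K = P₀×ρ^K = 0.66053 × 0.34259^4 = 0.66053 × 0.013775 = 0.009099
L = ρ[1 - (K+1)ρ^K + Kρ^(K+1)] / [(1-ρ)(1-ρ^(K+1))]
L = 0.34259 × (1 - 5×0.01378 + 4×0.004719) / ((1 - 0.34259) × (1 - 0.004719)) = 0.4974 cars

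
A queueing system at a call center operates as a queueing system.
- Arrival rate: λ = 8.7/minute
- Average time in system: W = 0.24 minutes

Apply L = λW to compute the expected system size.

Little's Law: L = λW
L = 8.7 × 0.24 = 2.0880 calls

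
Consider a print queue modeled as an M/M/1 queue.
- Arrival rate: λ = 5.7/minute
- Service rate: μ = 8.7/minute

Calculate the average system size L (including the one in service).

ρ = λ/μ = 5.7/8.7 = 0.6552
For M/M/1: L = λ/(μ-λ)
L = 5.7/(8.7-5.7) = 5.7/3.00
L = 1.9000 jobs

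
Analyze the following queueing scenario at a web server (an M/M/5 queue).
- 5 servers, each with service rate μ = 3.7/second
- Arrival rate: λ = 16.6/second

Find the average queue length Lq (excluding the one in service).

Traffic intensity: ρ = λ/(cμ) = 16.6/(5×3.7) = 0.8973
Since ρ = 0.8973 < 1, system is stable.
Offered load a = λ/μ = cρ = 16.6/3.7 = 4.4865
P₀ = [ Σₙ₌₀^4 aⁿ/n! + a^5/(5!(1-ρ)) ]⁻¹
Σ = a^0/0! + a^1/1! + a^2/2! + a^3/3! + a^4/4! = 1.0000 + 4.4865 + 10.0643 + 15.0511 + 16.8816 = 47.4835
a^5/(5!(1-ρ)) = 1817.7402/(120 × 0.1027027) = 147.4921
P₀ = 1/(47.4835 + 147.4921) = 0.005129
Lq = P₀·a^5·ρ / (5!(1-ρ)²) = 0.00512885 × 1817.7402 × 0.897297 / (120 × 0.0105478) = 6.6091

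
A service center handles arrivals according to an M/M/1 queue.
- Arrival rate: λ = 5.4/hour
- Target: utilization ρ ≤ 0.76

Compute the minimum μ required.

ρ = λ/μ, so μ = λ/ρ
μ ≥ 5.4/0.76 = 7.1053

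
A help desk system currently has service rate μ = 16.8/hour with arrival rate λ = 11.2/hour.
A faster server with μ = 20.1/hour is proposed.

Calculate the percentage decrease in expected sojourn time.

System 1: ρ₁ = 11.2/16.8 = 0.6667, W₁ = 1/(16.8-11.2) = 0.17857
System 2: ρ₂ = 11.2/20.1 = 0.5572, W₂ = 1/(20.1-11.2) = 0.11236
Improvement: (W₁-W₂)/W₁ = (0.17857-0.11236)/0.17857 = 37.08%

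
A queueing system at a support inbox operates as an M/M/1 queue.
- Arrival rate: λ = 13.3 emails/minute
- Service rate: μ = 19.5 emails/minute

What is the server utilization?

Server utilization: ρ = λ/μ
ρ = 13.3/19.5 = 0.6821
The server is busy 68.21% of the time.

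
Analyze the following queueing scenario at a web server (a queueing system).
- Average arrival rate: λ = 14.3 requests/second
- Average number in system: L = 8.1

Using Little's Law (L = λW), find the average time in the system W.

Little's Law: L = λW, so W = L/λ
W = 8.1/14.3 = 0.5664 seconds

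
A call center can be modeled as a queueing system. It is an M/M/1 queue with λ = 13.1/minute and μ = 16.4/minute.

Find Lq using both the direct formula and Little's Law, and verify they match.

Method 1 (direct): Lq = λ²/(μ(μ-λ)) = 171.61/(16.4 × 3.30) = 3.1709

Method 2 (Little's Law):
W = 1/(μ-λ) = 1/3.30 = 0.30303
Wq = W - 1/μ = 0.30303 - 0.060976 = 0.24205
Lq = λWq = 13.1 × 0.24205 = 3.1709 ✔ (matches Method 1)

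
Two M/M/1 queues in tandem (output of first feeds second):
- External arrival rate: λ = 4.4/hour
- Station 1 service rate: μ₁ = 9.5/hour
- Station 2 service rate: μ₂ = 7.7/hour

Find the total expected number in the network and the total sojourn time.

By Jackson's theorem, each station behaves as independent M/M/1.
Station 1: ρ₁ = 4.4/9.5 = 0.4632, L₁ = ρ₁/(1-ρ₁) = λ/(μ₁-λ) = 4.4/5.10 = 0.86275
Station 2: ρ₂ = 4.4/7.7 = 0.5714, L₂ = ρ₂/(1-ρ₂) = λ/(μ₂-λ) = 4.4/3.30 = 1.3333
Total: L = L₁ + L₂ = 0.86275 + 1.3333 = 2.1961
W = L/λ = 2.1961/4.4 = 0.4991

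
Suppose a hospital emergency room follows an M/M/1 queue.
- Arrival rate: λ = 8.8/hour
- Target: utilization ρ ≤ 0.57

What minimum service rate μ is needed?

ρ = λ/μ, so μ = λ/ρ
μ ≥ 8.8/0.57 = 15.4386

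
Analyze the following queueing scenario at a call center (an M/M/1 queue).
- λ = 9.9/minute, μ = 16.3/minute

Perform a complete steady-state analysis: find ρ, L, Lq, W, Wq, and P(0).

Step 1: ρ = λ/μ = 9.9/16.3 = 0.6074
Step 2: L = λ/(μ-λ) = 9.9/6.40 = 1.5469
Step 3: Lq = λ²/(μ(μ-λ)) = 98.01/(16.3×6.40) = 0.9395
Step 4: W = 1/(μ-λ) = 1/6.40 = 0.15625
Step 5: Wq = λ/(μ(μ-λ)) = 9.9/(16.3×6.40) = 0.09490
Step 6: P(0) = 1-ρ = 0.3926
Verify: L = λW = 9.9×0.15625 = 1.5469 ✔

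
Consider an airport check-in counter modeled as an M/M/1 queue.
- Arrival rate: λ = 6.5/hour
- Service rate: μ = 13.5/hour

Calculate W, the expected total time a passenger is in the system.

First, compute utilization: ρ = λ/μ = 6.5/13.5 = 0.4815
For M/M/1: W = 1/(μ-λ)
W = 1/(13.5-6.5) = 1/7.00
W = 0.1429 hours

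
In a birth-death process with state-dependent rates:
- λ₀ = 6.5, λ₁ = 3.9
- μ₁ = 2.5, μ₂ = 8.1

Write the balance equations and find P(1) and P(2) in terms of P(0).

Balance equations:
State 0: λ₀P₀ = μ₁P₁ → P₁ = (λ₀/μ₁)P₀ = (6.5/2.5)P₀ = 2.6000P₀
State 1: P₂ = (λ₀λ₁)/(μ₁μ₂)P₀ = (6.5×3.9)/(2.5×8.1)P₀ = 1.2519P₀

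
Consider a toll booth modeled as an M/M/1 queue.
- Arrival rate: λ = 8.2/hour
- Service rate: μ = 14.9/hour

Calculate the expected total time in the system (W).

First, compute utilization: ρ = λ/μ = 8.2/14.9 = 0.5503
For M/M/1: W = 1/(μ-λ)
W = 1/(14.9-8.2) = 1/6.70
W = 0.1493 hours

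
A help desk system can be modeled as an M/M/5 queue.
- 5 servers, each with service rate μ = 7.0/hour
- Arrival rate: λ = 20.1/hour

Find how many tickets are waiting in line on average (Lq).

Traffic intensity: ρ = λ/(cμ) = 20.1/(5×7.0) = 0.5743
Since ρ = 0.5743 < 1, system is stable.
Offered load a = λ/μ = cρ = 20.1/7.0 = 2.8714
P₀ = [ Σₙ₌₀^4 aⁿ/n! + a^5/(5!(1-ρ)) ]⁻¹
Σ = a^0/0! + a^1/1! + a^2/2! + a^3/3! + a^4/4! = 1.00000 + 2.87143 + 4.12255 + 3.94587 + 2.83257 = 14.7724
a^5/(5!(1-ρ)) = 195.2046/(120 × 0.425714) = 3.8211
P₀ = 1/(14.7724 + 3.8211) = 0.05378
Lq = P₀·a^5·ρ / (5!(1-ρ)²) = 0.053782 × 195.2046 × 0.57429 / (120 × 0.18123) = 0.2772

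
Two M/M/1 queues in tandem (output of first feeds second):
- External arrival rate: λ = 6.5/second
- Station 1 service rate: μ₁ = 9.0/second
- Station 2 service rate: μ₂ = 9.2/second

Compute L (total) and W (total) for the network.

By Jackson's theorem, each station behaves as independent M/M/1.
Station 1: ρ₁ = 6.5/9.0 = 0.7222, L₁ = ρ₁/(1-ρ₁) = λ/(μ₁-λ) = 6.5/2.50 = 2.6000
Station 2: ρ₂ = 6.5/9.2 = 0.7065, L₂ = ρ₂/(1-ρ₂) = λ/(μ₂-λ) = 6.5/2.70 = 2.4074
Total: L = L₁ + L₂ = 2.6000 + 2.4074 = 5.0074
W = L/λ = 5.0074/6.5 = 0.7704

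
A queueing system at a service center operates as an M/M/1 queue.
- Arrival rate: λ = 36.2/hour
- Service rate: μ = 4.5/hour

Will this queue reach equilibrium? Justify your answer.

Stability requires ρ = λ/(cμ) < 1
ρ = 36.2/(1 × 4.5) = 36.2/4.50 = 8.0444
Since 8.0444 ≥ 1, the system is UNSTABLE.
Queue grows without bound. Need μ > λ = 36.2.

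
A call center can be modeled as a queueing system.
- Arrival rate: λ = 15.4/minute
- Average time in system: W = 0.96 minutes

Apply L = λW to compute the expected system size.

Little's Law: L = λW
L = 15.4 × 0.96 = 14.7840 calls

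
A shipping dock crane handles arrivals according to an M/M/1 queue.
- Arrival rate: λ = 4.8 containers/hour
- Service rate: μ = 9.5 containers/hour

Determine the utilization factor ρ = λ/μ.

Server utilization: ρ = λ/μ
ρ = 4.8/9.5 = 0.5053
The server is busy 50.53% of the time.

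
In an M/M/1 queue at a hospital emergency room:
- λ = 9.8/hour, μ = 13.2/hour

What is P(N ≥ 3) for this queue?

ρ = λ/μ = 9.8/13.2 = 0.7424
P(N ≥ n) = ρⁿ
P(N ≥ 3) = 0.7424^3
P(N ≥ 3) = 0.4092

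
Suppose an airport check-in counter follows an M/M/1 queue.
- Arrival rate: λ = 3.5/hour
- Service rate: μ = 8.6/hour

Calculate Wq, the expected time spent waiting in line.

First, compute utilization: ρ = λ/μ = 3.5/8.6 = 0.4070
For M/M/1: Wq = λ/(μ(μ-λ))
Wq = 3.5/(8.6 × (8.6-3.5))
Wq = 3.5/(8.6 × 5.10)
Wq = 0.07980 hours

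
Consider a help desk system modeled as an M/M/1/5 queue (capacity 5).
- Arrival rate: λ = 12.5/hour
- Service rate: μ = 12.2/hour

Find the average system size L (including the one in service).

ρ = λ/μ = 12.5/12.2 = 1.02459
P₀ = (1-ρ)/(1-ρ^(K+1)) = (1-1.02459)/(1-1.02459^6) = -0.02459/-0.1569 = 0.1567
P_K = P₀×ρ^K = 0.1567 × 1.02459^5 = 0.1567 × 1.1291 = 0.1769
L = ρ[1 - (K+1)ρ^K + Kρ^(K+1)] / [(1-ρ)(1-ρ^(K+1))]
L = 1.02459 × (1 - 6×1.1291472 + 5×1.1569129) / ((1 - 1.02459) × (1 - 1.1569129)) = 2.5708 tickets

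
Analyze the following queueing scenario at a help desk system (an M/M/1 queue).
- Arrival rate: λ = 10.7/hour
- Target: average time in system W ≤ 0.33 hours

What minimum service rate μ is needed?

For M/M/1: W = 1/(μ-λ)
Need W ≤ 0.33, so 1/(μ-λ) ≤ 0.33
μ - λ ≥ 1/0.33 = 3.0303
μ ≥ 10.7 + 3.0303 = 13.7303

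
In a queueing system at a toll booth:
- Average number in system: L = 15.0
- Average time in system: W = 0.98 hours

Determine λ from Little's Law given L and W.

Little's Law: L = λW, so λ = L/W
λ = 15.0/0.98 = 15.3061 vehicles/hour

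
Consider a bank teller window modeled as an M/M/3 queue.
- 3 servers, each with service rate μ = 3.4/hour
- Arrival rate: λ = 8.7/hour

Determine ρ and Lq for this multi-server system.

Traffic intensity: ρ = λ/(cμ) = 8.7/(3×3.4) = 0.8529
Since ρ = 0.8529 < 1, system is stable.
Offered load a = λ/μ = cρ = 8.7/3.4 = 2.5588
P₀ = [ Σₙ₌₀^2 aⁿ/n! + a^3/(3!(1-ρ)) ]⁻¹
Σ = a^0/0! + a^1/1! + a^2/2! = 1.0000 + 2.5588 + 3.2738 = 6.8326
a^3/(3!(1-ρ)) = 16.7541/(6 × 0.147059) = 18.9880
P₀ = 1/(6.8326 + 18.9880) = 0.03873
Lq = P₀·a^3·ρ / (3!(1-ρ)²) = 0.0387288 × 16.7541 × 0.852941 / (6 × 0.0216263) = 4.2652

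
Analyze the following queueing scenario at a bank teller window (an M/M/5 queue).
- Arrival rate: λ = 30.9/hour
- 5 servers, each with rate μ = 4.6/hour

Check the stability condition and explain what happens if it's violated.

Stability requires ρ = λ/(cμ) < 1
ρ = 30.9/(5 × 4.6) = 30.9/23.00 = 1.3435
Since 1.3435 ≥ 1, the system is UNSTABLE.
Need c > λ/μ = 30.9/4.6 = 6.72.
Minimum servers needed: c = 7.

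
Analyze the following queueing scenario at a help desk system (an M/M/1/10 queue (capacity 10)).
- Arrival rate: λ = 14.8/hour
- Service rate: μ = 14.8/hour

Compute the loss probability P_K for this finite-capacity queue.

ρ = λ/μ = 14.8/14.8 = 1 exactly.
With ρ = 1 the usual (1-ρ)/(1-ρ^(K+1)) form is 0/0; instead every state 0..K is equally likely.
P₀ = 1/(K+1) = 1/11 = 0.09091
P_K = P₀×ρ^K = P₀ = 0.09091
Blocking probability = 9.09%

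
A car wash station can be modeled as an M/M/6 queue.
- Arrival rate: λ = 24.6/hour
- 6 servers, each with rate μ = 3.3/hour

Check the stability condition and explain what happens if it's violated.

Stability requires ρ = λ/(cμ) < 1
ρ = 24.6/(6 × 3.3) = 24.6/19.80 = 1.2424
Since 1.2424 ≥ 1, the system is UNSTABLE.
Need c > λ/μ = 24.6/3.3 = 7.45.
Minimum servers needed: c = 8.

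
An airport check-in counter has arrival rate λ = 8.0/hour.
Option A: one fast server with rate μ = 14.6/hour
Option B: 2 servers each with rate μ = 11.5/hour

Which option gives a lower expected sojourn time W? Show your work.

Option A: single server μ = 14.6 (M/M/1)
  ρ_A = 8.0/14.6 = 0.5479
  W_A = 1/(μ-λ) = 1/(14.6-8.0) = 1/6.60 = 0.1515

Option B: 2 servers μ = 11.5 (M/M/2)
  ρ_B = λ/(cμ) = 8.0/(2×11.5) = 0.3478
  Offered load a = λ/μ = cρ = 8.0/11.5 = 0.6957
  P₀ = [ Σₙ₌₀^1 aⁿ/n! + a^2/(2!(1-ρ)) ]⁻¹
  Σ = a^0/0! + a^1/1! = 1.0000 + 0.6957 = 1.6957
  a^2/(2!(1-ρ)) = 0.4839/(2 × 0.6522) = 0.3710
  P₀ = 1/(1.6957 + 0.3710) = 0.4839
  Lq = P₀·a^2·ρ / (2!(1-ρ)²) = 0.48387 × 0.48393 × 0.34783 / (2 × 0.42533) = 0.09575
  Wq_B = Lq/λ = 0.095746/8.0 = 0.0119682
  W_B = Wq_B + 1/μ = 0.0119682 + 0.0869565 = 0.09892

Since W_B = 0.09892 < W_A = 0.1515, Option B (multiple servers) has the shorter time in system.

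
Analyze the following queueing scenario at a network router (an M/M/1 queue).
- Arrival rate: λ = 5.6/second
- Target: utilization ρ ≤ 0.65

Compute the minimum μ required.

ρ = λ/μ, so μ = λ/ρ
μ ≥ 5.6/0.65 = 8.6154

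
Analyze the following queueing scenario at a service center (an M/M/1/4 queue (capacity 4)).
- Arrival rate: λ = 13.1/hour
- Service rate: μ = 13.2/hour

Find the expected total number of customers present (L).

ρ = λ/μ = 13.1/13.2 = 0.99242
P₀ = (1-ρ)/(1-ρ^(K+1)) = (1-0.99242)/(1-0.99242^5) = 0.007580/0.03733 = 0.2031
P_K = P₀×ρ^K = 0.2031 × 0.99242^4 = 0.2031 × 0.9700 = 0.1970
L = ρ[1 - (K+1)ρ^K + Kρ^(K+1)] / [(1-ρ)(1-ρ^(K+1))]
L = 0.99242 × (1 - 5×0.97002300 + 4×0.96267023) / ((1 - 0.99242) × (1 - 0.96267023)) = 1.9848 customers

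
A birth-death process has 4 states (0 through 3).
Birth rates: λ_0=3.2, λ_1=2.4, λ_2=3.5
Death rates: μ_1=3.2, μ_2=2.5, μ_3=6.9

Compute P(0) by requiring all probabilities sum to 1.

Ratios P(n)/P(0) = (λ₀···λₙ₋₁)/(μ₁···μₙ):
P(1)/P(0) = (3.2)/(3.2) = 1.0000
P(2)/P(0) = (3.2×2.4)/(3.2×2.5) = 0.9600
P(3)/P(0) = (3.2×2.4×3.5)/(3.2×2.5×6.9) = 0.4870

Normalization: ∑ P(n) = 1
P(0) × (1.0000 + 1.0000 + 0.9600 + 0.4870) = 1
P(0) × 3.4470 = 1
P(0) = 1/3.4470 = 0.2901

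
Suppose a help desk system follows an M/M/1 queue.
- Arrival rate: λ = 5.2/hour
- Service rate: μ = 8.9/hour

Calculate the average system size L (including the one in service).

ρ = λ/μ = 5.2/8.9 = 0.5843
For M/M/1: L = λ/(μ-λ)
L = 5.2/(8.9-5.2) = 5.2/3.70
L = 1.4054 tickets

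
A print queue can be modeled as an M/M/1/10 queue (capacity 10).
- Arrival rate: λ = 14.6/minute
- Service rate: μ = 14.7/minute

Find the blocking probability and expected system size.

ρ = λ/μ = 14.6/14.7 = 0.993197
P₀ = (1-ρ)/(1-ρ^(K+1)) = (1-0.993197)/(1-0.993197^11) = 0.006803/0.07234 = 0.09404
P_K = P₀×ρ^K = 0.094044 × 0.993197^10 = 0.094044 × 0.93402 = 0.08784
Blocking probability P_10 = 0.08784 (8.78%)
L = ρ[1 - (K+1)ρ^K + Kρ^(K+1)] / [(1-ρ)(1-ρ^(K+1))]
L = 0.993197 × (1 - 11×0.93401530 + 10×0.92766119) / ((1 - 0.993197) × (1 - 0.92766119)) = 4.9317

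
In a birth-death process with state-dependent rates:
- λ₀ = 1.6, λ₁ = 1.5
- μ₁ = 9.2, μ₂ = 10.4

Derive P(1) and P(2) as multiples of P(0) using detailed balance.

Balance equations:
State 0: λ₀P₀ = μ₁P₁ → P₁ = (λ₀/μ₁)P₀ = (1.6/9.2)P₀ = 0.1739P₀
State 1: P₂ = (λ₀λ₁)/(μ₁μ₂)P₀ = (1.6×1.5)/(9.2×10.4)P₀ = 0.02508P₀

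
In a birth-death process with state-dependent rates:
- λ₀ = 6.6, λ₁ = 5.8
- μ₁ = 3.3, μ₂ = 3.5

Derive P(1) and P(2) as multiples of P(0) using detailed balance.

Balance equations:
State 0: λ₀P₀ = μ₁P₁ → P₁ = (λ₀/μ₁)P₀ = (6.6/3.3)P₀ = 2.0000P₀
State 1: P₂ = (λ₀λ₁)/(μ₁μ₂)P₀ = (6.6×5.8)/(3.3×3.5)P₀ = 3.3143P₀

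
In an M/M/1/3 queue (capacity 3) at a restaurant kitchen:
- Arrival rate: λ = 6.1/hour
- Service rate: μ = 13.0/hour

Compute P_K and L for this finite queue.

ρ = λ/μ = 6.1/13.0 = 0.46923
P₀ = (1-ρ)/(1-ρ^(K+1)) = (1-0.46923)/(1-0.46923^4) = 0.53077/0.95152 = 0.5578
P_K = P₀×ρ^K = 0.55781 × 0.46923^3 = 0.55781 × 0.10331 = 0.05763
Blocking probability P_3 = 0.05763 (5.76%)
L = ρ[1 - (K+1)ρ^K + Kρ^(K+1)] / [(1-ρ)(1-ρ^(K+1))]
L = 0.46923 × (1 - 4×0.1033 + 3×0.04848) / ((1 - 0.46923) × (1 - 0.04848)) = 0.6803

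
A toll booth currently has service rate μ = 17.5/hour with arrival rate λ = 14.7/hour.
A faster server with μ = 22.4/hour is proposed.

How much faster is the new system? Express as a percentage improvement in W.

System 1: ρ₁ = 14.7/17.5 = 0.8400, W₁ = 1/(17.5-14.7) = 0.35714
System 2: ρ₂ = 14.7/22.4 = 0.6562, W₂ = 1/(22.4-14.7) = 0.12987
Improvement: (W₁-W₂)/W₁ = (0.35714-0.12987)/0.35714 = 63.64%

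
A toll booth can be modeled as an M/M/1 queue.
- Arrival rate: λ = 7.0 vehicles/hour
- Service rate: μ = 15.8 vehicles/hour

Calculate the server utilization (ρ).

Server utilization: ρ = λ/μ
ρ = 7.0/15.8 = 0.4430
The server is busy 44.30% of the time.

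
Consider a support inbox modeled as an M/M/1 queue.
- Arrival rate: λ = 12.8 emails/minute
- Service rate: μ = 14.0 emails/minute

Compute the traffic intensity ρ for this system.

Server utilization: ρ = λ/μ
ρ = 12.8/14.0 = 0.9143
The server is busy 91.43% of the time.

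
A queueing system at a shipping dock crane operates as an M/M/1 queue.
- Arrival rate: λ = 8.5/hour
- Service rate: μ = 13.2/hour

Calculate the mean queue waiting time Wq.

First, compute utilization: ρ = λ/μ = 8.5/13.2 = 0.6439
For M/M/1: Wq = λ/(μ(μ-λ))
Wq = 8.5/(13.2 × (13.2-8.5))
Wq = 8.5/(13.2 × 4.70)
Wq = 0.1370 hours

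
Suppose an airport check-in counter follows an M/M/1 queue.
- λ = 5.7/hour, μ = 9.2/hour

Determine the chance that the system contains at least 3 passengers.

ρ = λ/μ = 5.7/9.2 = 0.61957
P(N ≥ n) = ρⁿ
P(N ≥ 3) = 0.61957^3
P(N ≥ 3) = 0.2378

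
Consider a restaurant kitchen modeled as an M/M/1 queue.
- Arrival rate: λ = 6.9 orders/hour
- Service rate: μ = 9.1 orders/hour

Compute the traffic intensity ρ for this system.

Server utilization: ρ = λ/μ
ρ = 6.9/9.1 = 0.7582
The server is busy 75.82% of the time.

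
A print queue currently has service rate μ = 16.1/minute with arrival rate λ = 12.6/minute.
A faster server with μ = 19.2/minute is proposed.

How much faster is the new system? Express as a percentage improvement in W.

System 1: ρ₁ = 12.6/16.1 = 0.7826, W₁ = 1/(16.1-12.6) = 0.2857
System 2: ρ₂ = 12.6/19.2 = 0.6562, W₂ = 1/(19.2-12.6) = 0.1515
Improvement: (W₁-W₂)/W₁ = (0.2857-0.1515)/0.2857 = 46.97%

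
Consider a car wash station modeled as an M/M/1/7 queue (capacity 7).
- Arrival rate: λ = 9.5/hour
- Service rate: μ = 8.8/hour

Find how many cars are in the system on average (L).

ρ = λ/μ = 9.5/8.8 = 1.07955
P₀ = (1-ρ)/(1-ρ^(K+1)) = (1-1.07955)/(1-1.07955^8) = -0.079550/-0.84477 = 0.09417
P_K = P₀×ρ^K = 0.09417 × 1.07955^7 = 0.09417 × 1.7088 = 0.1609
L = ρ[1 - (K+1)ρ^K + Kρ^(K+1)] / [(1-ρ)(1-ρ^(K+1))]
L = 1.07955 × (1 - 8×1.708832 + 7×1.844769) / ((1 - 1.07955) × (1 - 1.844769)) = 3.8993 cars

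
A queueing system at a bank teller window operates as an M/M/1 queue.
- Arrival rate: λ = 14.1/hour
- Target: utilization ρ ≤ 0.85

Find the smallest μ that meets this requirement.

ρ = λ/μ, so μ = λ/ρ
μ ≥ 14.1/0.85 = 16.5882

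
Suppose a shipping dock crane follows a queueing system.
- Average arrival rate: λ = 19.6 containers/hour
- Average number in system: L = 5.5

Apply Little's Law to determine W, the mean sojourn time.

Little's Law: L = λW, so W = L/λ
W = 5.5/19.6 = 0.2806 hours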